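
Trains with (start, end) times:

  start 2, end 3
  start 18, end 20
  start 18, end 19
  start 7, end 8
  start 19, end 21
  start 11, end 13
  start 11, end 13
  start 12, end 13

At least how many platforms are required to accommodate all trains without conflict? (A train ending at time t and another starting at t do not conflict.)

3

Count concurrent intervals with a sweep; the peak is the room count.
Events (time:±→running): 2:+→1 3:-→0 7:+→1 8:-→0 11:+→1 11:+→2 12:+→3 … peak 3.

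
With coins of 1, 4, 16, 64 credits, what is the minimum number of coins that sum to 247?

247 − 3×64→55 − 3×16→7 − 1×4→3 − 3×1→0
Total coins = 3 + 3 + 1 + 3 = 10

10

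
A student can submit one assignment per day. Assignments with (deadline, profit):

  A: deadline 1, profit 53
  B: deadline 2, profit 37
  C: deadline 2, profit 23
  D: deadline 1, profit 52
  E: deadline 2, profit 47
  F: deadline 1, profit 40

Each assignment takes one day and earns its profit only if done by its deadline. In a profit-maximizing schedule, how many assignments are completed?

2

Take jobs in profit order; each goes to the latest open slot no later than its deadline.
Profit order: A=53 D=52 E=47 F=40 B=37 C=23
Assign: A→slot 1, D skipped, E→slot 2, F skipped, B skipped, C skipped.
Slots: [1:A] [2:E]
2 of 6 scheduled.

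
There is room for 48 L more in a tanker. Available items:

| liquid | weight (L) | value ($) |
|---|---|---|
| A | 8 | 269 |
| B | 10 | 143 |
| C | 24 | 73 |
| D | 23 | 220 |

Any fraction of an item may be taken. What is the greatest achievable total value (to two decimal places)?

Greedy by value/weight ratio, highest first.
Ratios (sorted): A 33.62, B 14.30, D 9.57, C 3.04
take A (8 @ 269); take B (10 @ 143); take D (23 @ 220); take 7/24 of C → 21.29. Capacity used 48/48.
Total value = 653.29

653.29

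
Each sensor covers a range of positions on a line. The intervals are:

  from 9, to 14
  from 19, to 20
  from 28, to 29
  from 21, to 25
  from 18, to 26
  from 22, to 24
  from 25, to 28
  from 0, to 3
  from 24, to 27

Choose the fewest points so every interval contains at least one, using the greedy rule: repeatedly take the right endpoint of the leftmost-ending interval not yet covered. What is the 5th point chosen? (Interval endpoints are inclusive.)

Sort by right endpoint; whenever an interval is uncovered, place a point at its right end.
Sorted: [0,3] [9,14] [19,20] [22,24] [21,25] [18,26] [24,27] [25,28] [28,29]
{[0,3]} hit by 3; {[9,14]} hit by 14; {[19,20]} hit by 20; {[22,24],[21,25],[18,26],[24,27]} hit by 24; {[25,28],[28,29]} hit by 28.
Points: 3, 14, 20, 24, 28 (5 total).

28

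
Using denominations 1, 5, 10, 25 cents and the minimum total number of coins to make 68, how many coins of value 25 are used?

68 − 2×25→18 − 1×10→8 − 1×5→3 − 3×1→0
Count of 25: 2

2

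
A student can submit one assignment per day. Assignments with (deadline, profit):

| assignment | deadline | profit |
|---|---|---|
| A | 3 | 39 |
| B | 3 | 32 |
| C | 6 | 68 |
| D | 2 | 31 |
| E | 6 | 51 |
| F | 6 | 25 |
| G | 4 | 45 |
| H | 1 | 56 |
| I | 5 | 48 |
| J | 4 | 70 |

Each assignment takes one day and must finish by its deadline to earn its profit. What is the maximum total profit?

338

By profit: J(d4,70), C(d6,68), H(d1,56), E(d6,51), I(d5,48), G(d4,45), A(d3,39), B(d3,32), D(d2,31), F(d6,25)
J→slot 4; C→slot 6; H→slot 1; E→slot 5; I→slot 3; G→slot 2; A skipped; B skipped; D skipped; F skipped.
Profit = 56 + 45 + 48 + 70 + 51 + 68 = 338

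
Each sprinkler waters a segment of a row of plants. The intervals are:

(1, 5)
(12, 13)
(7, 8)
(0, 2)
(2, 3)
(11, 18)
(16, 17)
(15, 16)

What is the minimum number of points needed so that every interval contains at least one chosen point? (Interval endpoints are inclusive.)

Sorted: [0,2] [2,3] [1,5] [7,8] [12,13] [15,16] [16,17] [11,18]
{[0,2],[2,3],[1,5]} hit by 2; {[7,8]} hit by 8; {[12,13]} hit by 13; {[15,16],[16,17],[11,18]} hit by 16.
Points: 2, 8, 13, 16 (4 total).

4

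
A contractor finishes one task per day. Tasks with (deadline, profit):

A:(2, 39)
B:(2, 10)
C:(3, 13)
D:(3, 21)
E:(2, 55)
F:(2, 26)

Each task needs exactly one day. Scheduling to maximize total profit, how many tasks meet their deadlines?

Sort by profit descending; place each in the latest free slot ≤ its deadline.
By profit: E(d2,55), A(d2,39), F(d2,26), D(d3,21), C(d3,13), B(d2,10)
E→slot 2; A→slot 1; F skipped; D→slot 3; C skipped; B skipped.
3 of 6 scheduled.

3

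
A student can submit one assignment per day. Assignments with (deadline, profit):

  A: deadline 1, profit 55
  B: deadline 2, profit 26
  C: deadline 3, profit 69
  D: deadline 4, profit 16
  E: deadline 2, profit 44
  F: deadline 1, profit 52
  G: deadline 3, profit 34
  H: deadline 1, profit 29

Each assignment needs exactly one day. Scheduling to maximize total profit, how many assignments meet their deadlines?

By profit: C(d3,69), A(d1,55), F(d1,52), E(d2,44), G(d3,34), H(d1,29), B(d2,26), D(d4,16)
C→slot 3; A→slot 1; F skipped; E→slot 2; G skipped; H skipped; B skipped; D→slot 4.
4 of 8 scheduled.

4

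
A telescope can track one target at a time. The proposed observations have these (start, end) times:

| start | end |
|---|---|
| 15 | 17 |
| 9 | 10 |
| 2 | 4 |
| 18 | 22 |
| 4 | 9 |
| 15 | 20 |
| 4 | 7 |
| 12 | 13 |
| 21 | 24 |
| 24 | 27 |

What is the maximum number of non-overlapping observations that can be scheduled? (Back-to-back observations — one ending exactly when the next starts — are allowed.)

Order by finish time; keep every interval that doesn't clash with the previous kept one.
Sorted by end: (2,4)  (4,7)  (4,9)  (9,10)  (12,13)  (15,17)  (15,20)  (18,22)  (21,24)  (24,27)
take (2,4); take (4,7); take (9,10); take (12,13); take (15,17); take (18,22); take (24,27).
Selected 7 observations.

7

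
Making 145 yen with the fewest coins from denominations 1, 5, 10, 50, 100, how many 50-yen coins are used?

145 = 1×100 + 4×10 + 1×5
Count of 50: 0

0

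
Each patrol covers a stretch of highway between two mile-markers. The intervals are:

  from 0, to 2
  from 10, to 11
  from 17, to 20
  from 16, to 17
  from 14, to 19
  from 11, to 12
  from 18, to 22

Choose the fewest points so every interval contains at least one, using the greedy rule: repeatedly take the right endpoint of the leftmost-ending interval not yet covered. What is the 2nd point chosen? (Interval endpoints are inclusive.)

Sort by right endpoint; whenever an interval is uncovered, place a point at its right end.
By right end: [0,2]  [10,11]  [11,12]  [16,17]  [14,19]  [17,20]  [18,22]
[0,2] uncovered → point at 2; [10,11] uncovered → point at 11; [16,17] uncovered → point at 17; [18,22] uncovered → point at 22.
Points: 2, 11, 17, 22 (4 total).

11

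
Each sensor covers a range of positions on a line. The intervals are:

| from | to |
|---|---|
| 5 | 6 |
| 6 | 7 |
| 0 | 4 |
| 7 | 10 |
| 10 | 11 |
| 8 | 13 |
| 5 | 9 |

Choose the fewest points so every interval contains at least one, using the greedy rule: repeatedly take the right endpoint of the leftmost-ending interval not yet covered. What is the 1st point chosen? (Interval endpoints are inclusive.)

4

Sorted: [0,4] [5,6] [6,7] [5,9] [7,10] [10,11] [8,13]
{[0,4]} hit by 4; {[5,6],[6,7],[5,9]} hit by 6; {[7,10],[10,11],[8,13]} hit by 10.
Points: 4, 6, 10 (3 total).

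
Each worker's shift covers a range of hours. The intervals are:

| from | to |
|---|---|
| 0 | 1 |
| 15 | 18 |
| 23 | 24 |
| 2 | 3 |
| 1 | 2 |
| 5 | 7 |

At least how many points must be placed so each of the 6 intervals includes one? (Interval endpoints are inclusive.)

Sorted: [0,1] [1,2] [2,3] [5,7] [15,18] [23,24]
{[0,1],[1,2]} hit by 1; {[2,3]} hit by 3; {[5,7]} hit by 7; {[15,18]} hit by 18; {[23,24]} hit by 24.
Points: 1, 3, 7, 18, 24 (5 total).

5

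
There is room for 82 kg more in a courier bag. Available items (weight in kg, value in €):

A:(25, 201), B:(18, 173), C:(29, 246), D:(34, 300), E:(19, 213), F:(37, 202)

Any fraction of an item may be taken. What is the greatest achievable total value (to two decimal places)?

Ratios (sorted): E 11.21, B 9.61, D 8.82, C 8.48, A 8.04, F 5.46
take E (19 @ 213); take B (18 @ 173); take D (34 @ 300); take 11/29 of C → 93.31. Capacity used 82/82.
Total value = 779.31

779.31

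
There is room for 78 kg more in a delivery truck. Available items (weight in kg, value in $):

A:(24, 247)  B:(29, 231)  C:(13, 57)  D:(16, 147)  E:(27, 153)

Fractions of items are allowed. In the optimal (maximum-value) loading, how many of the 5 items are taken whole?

Ratios (sorted): A 10.29, D 9.19, B 7.97, E 5.67, C 4.38
take A (24 @ 247); take D (16 @ 147); take B (29 @ 231); take 9/27 of E → 51.00. Capacity used 78/78.
3 item(s) taken whole; one partial (take 9/27 of E).

3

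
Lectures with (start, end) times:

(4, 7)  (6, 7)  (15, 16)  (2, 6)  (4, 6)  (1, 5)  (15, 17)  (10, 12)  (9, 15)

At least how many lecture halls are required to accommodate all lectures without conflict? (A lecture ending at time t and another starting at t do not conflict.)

Events (time:±→running): 1:+→1 2:+→2 4:+→3 4:+→4 … peak 4.

4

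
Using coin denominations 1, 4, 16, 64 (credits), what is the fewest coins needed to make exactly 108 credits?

6

108 = 1×64 + 2×16 + 3×4
Total coins = 1 + 2 + 3 = 6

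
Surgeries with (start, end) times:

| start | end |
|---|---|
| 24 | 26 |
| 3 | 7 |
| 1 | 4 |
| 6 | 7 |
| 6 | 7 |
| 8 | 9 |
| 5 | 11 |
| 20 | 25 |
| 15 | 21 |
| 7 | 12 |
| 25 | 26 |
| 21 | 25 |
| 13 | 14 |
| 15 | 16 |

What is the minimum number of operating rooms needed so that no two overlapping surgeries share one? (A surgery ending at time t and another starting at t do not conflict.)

Events (time:±→running): 1:+→1 3:+→2 4:-→1 5:+→2 6:+→3 6:+→4 … peak 4.

4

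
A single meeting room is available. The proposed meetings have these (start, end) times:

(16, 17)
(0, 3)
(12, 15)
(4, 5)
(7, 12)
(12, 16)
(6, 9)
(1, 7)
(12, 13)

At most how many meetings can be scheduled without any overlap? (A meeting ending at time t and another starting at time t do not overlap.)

5

Greedy by earliest finish: after sorting by end time, pick each interval compatible with the last pick.
Sorted by end: (0,3)  (4,5)  (1,7)  (6,9)  (7,12)  (12,13)  (12,15)  (12,16)  (16,17)
take (0,3); take (4,5); skip (1,7); take (6,9); take (12,13); take (16,17).
Selected 5 meetings.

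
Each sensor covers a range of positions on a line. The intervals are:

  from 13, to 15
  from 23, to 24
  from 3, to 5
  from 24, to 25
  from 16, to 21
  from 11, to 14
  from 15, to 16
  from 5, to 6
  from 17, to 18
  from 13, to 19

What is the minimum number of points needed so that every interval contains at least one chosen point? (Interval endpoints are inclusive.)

Process intervals by earliest right end; each time one isn't hit yet, stab at its right endpoint.
Sorted: [3,5] [5,6] [11,14] [13,15] [15,16] [17,18] [13,19] [16,21] [23,24] [24,25]
{[3,5],[5,6]} hit by 5; {[11,14],[13,15]} hit by 14; {[15,16]} hit by 16; {[17,18],[13,19],[16,21]} hit by 18; {[23,24],[24,25]} hit by 24.
Points: 5, 14, 16, 18, 24 (5 total).

5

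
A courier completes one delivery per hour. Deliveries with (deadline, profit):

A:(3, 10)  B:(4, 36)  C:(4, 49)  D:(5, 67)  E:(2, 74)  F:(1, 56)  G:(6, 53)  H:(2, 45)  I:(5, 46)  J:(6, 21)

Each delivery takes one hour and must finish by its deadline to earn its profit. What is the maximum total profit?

Profit order: E=74 D=67 F=56 G=53 C=49 I=46 H=45 B=36 J=21 A=10
Assign: E→slot 2, D→slot 5, F→slot 1, G→slot 6, C→slot 4, I→slot 3, H skipped, B skipped, J skipped, A skipped.
Slots: [1:F] [2:E] [3:I] [4:C] [5:D] [6:G]
Profit = 56 + 74 + 46 + 49 + 67 + 53 = 345

345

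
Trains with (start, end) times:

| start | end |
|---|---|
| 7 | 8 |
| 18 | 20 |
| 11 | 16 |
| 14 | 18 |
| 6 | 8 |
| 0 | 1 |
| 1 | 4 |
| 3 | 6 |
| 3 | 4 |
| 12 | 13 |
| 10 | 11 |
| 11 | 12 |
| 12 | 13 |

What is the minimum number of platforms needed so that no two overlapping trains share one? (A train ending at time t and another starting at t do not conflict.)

3

Events (time:±→running): 0:+→1 1:-→0 1:+→1 3:+→2 3:+→3 … peak 3.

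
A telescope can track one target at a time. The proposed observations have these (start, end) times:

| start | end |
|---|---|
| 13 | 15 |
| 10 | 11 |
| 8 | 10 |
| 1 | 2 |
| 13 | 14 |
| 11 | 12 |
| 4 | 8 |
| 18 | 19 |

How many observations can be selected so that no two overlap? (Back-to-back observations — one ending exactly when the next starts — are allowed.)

7

Sort by end time and greedily take each interval whose start is ≥ the last chosen end.
Sorted by end: (1,2)  (4,8)  (8,10)  (10,11)  (11,12)  (13,14)  (13,15)  (18,19)
take (1,2); take (4,8); take (8,10); take (10,11); take (11,12); take (13,14); skip (13,15); take (18,19).
Selected 7 observations.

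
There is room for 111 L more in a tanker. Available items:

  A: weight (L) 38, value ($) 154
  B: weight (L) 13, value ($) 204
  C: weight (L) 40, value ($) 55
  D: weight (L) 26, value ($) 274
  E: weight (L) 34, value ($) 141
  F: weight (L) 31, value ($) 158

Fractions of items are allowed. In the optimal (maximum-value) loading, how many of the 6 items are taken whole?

Greedy by value/weight ratio, highest first.
Order: B (204/13=15.69) > D (274/26=10.54) > F (158/31=5.10) > E (141/34=4.15) > A (154/38=4.05) > C (55/40=1.38)
Fill: take B (13 @ 204) → take D (26 @ 274) → take F (31 @ 158) → take E (34 @ 141) → take 7/38 of A → 28.37; 111/111 used.
4 item(s) taken whole; one partial (take 7/38 of A).

4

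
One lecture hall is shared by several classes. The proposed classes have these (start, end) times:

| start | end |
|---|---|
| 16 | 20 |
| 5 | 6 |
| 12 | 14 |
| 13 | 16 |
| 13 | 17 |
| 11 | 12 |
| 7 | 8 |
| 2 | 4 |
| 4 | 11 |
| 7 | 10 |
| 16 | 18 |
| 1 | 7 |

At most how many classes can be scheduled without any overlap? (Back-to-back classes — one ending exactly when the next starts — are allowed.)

Order by finish time; keep every interval that doesn't clash with the previous kept one.
Sorted by end: (2,4)  (5,6)  (1,7)  (7,8)  (7,10)  (4,11)  (11,12)  (12,14)  (13,16)  (13,17)  (16,18)  (16,20)
take (2,4); take (5,6); take (7,8); take (11,12); take (12,14); skip (13,16); take (16,18).
Selected 6 classes.

6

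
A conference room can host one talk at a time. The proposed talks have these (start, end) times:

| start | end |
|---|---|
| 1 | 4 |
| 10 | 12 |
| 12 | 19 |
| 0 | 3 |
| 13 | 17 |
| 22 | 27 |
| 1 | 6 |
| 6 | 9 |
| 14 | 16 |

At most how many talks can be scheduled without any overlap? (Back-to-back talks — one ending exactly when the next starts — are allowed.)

5

By end time: (0,3), (1,4), (1,6), (6,9), (10,12), (14,16), (13,17), (12,19), (22,27).
Pick (0,3); next start ≥ 3 → (6,9); next start ≥ 9 → (10,12); next start ≥ 12 → (14,16); next start ≥ 16 → (22,27).
Selected 5 talks.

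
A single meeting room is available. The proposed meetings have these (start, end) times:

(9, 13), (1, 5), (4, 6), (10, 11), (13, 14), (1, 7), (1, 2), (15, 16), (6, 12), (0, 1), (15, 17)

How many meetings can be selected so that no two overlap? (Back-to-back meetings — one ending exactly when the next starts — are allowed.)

6

Order by finish time; keep every interval that doesn't clash with the previous kept one.
Sorted by end: (0,1)  (1,2)  (1,5)  (4,6)  (1,7)  (10,11)  (6,12)  (9,13)  (13,14)  (15,16)  (15,17)
take (0,1); take (1,2); take (4,6); take (10,11); take (13,14); take (15,16).
Selected 6 meetings.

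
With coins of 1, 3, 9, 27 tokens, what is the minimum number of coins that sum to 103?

103 = 3×27 + 2×9 + 1×3 + 1×1
Total coins = 3 + 2 + 1 + 1 = 7

7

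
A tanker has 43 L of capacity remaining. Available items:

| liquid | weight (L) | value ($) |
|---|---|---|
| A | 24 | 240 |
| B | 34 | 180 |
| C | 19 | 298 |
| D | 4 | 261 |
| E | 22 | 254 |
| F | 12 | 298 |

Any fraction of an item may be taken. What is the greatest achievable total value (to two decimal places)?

949.36

Sort by value per unit weight and fill in that order.
Ratios (sorted): D 65.25, F 24.83, C 15.68, E 11.55, A 10.00, B 5.29
take D (4 @ 261); take F (12 @ 298); take C (19 @ 298); take 8/22 of E → 92.36. Capacity used 43/43.
Total value = 949.36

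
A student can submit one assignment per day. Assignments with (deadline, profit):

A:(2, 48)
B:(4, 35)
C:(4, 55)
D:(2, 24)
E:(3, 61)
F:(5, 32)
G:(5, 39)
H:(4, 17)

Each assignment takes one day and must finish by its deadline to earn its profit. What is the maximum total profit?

By profit: E(d3,61), C(d4,55), A(d2,48), G(d5,39), B(d4,35), F(d5,32), D(d2,24), H(d4,17)
E→slot 3; C→slot 4; A→slot 2; G→slot 5; B→slot 1; F skipped; D skipped; H skipped.
Profit = 35 + 48 + 61 + 55 + 39 = 238

238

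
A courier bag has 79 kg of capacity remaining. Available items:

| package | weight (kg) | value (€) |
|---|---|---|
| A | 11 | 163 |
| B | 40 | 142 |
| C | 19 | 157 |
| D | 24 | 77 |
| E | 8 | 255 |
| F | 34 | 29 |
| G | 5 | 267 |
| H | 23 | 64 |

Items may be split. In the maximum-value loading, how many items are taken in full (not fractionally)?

Ratios (sorted): G 53.40, E 31.88, A 14.82, C 8.26, B 3.55, D 3.21, H 2.78, F 0.85
take G (5 @ 267); take E (8 @ 255); take A (11 @ 163); take C (19 @ 157); take 36/40 of B → 127.80. Capacity used 79/79.
4 item(s) taken whole; one partial (take 36/40 of B).

4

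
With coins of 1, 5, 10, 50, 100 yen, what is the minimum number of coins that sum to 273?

8

Greedy: take as many of the largest coin as possible, then repeat with the remainder.
273 = 2×100 + 1×50 + 2×10 + 3×1
Total coins = 2 + 1 + 2 + 3 = 8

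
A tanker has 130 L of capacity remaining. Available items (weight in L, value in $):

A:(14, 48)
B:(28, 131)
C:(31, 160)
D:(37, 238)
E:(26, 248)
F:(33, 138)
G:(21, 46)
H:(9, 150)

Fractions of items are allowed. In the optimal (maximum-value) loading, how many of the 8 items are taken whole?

4

Greedy by value/weight ratio, highest first.
Order: H (150/9=16.67) > E (248/26=9.54) > D (238/37=6.43) > C (160/31=5.16) > B (131/28=4.68) > F (138/33=4.18) > A (48/14=3.43) > G (46/21=2.19)
Fill: take H (9 @ 150) → take E (26 @ 248) → take D (37 @ 238) → take C (31 @ 160) → take 27/28 of B → 126.32; 130/130 used.
4 item(s) taken whole; one partial (take 27/28 of B).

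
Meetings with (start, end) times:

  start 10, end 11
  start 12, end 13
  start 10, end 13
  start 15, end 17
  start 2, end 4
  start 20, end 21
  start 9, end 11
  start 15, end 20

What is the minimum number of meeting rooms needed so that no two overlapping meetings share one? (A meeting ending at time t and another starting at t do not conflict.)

3

Count concurrent intervals with a sweep; the peak is the room count.
Events (time:±→running): 2:+→1 4:-→0 9:+→1 10:+→2 10:+→3 … peak 3.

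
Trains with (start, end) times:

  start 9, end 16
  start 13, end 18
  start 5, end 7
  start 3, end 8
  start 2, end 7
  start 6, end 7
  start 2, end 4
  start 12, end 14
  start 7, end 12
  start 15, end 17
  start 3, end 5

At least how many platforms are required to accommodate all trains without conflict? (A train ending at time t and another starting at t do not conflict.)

4

The answer is the maximum number of intervals overlapping at any instant.
starts: [2, 2, 3, 3, 5, 6, 7, 9, 12, 13, 15]
ends:   [4, 5, 7, 7, 7, 8, 12, 14, 16, 17, 18]
s2→1 s2→2 s3→3 s3→4  — peak 4.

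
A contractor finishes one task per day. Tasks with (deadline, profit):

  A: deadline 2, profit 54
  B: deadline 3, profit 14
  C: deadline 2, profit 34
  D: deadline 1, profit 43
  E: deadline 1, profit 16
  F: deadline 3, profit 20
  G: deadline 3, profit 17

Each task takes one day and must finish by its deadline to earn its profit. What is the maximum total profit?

117

Sort by profit descending; place each in the latest free slot ≤ its deadline.
By profit: A(d2,54), D(d1,43), C(d2,34), F(d3,20), G(d3,17), E(d1,16), B(d3,14)
A→slot 2; D→slot 1; C skipped; F→slot 3; G skipped; E skipped; B skipped.
Profit = 43 + 54 + 20 = 117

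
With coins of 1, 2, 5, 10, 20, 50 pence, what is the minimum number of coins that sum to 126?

126 = 2×50 + 1×20 + 1×5 + 1×1
Total coins = 2 + 1 + 1 + 1 = 5

5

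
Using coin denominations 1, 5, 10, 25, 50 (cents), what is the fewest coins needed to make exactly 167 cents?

7

Use the largest denomination that fits, subtract, and repeat.
167 = 3×50 + 1×10 + 1×5 + 2×1
Total coins = 3 + 1 + 1 + 2 = 7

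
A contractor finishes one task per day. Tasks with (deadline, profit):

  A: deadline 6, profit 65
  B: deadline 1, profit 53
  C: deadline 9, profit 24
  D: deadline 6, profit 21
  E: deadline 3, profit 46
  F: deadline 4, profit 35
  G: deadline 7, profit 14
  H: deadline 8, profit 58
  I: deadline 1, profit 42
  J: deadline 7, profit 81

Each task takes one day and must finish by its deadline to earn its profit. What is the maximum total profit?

397

Take jobs in profit order; each goes to the latest open slot no later than its deadline.
By profit: J(d7,81), A(d6,65), H(d8,58), B(d1,53), E(d3,46), I(d1,42), F(d4,35), C(d9,24), D(d6,21), G(d7,14)
J→slot 7; A→slot 6; H→slot 8; B→slot 1; E→slot 3; I skipped; F→slot 4; C→slot 9; D→slot 5; G→slot 2.
Profit = 53 + 14 + 46 + 35 + 21 + 65 + 81 + 58 + 24 = 397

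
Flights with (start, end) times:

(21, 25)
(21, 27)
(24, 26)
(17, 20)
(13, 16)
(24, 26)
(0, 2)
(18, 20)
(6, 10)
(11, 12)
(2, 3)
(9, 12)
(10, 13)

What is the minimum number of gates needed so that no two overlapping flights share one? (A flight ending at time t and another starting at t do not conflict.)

starts: [0, 2, 6, 9, 10, 11, 13, 17, 18, 21, 21, 24, 24]
ends:   [2, 3, 10, 12, 12, 13, 16, 20, 20, 25, 26, 26, 27]
s0→1 e2→0 s2→1 e3→0 s6→1 s9→2 e10→1 s10→2 s11→3 e12→2 e12→1 e13→0 s13→1 e16→0 s17→1 s18→2 e20→1 e20→0 s21→1 s21→2 s24→3 s24→4  — peak 4.

4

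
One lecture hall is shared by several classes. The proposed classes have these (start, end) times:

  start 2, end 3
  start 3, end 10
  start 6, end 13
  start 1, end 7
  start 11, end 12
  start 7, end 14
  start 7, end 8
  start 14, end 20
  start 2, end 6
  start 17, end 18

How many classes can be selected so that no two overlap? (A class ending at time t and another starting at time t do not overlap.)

4

Sorted by end: (2,3)  (2,6)  (1,7)  (7,8)  (3,10)  (11,12)  (6,13)  (7,14)  (17,18)  (14,20)
take (2,3); skip (2,6); skip (1,7); take (7,8); skip (3,10); take (11,12); skip (7,14); take (17,18); skip (14,20).
Selected 4 classes.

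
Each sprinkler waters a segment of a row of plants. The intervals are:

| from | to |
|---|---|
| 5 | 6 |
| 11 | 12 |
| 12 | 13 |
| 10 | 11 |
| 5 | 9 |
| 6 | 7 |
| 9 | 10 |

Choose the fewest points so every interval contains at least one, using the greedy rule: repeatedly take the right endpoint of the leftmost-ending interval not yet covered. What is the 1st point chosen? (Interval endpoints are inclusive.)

6

By right end: [5,6]  [6,7]  [5,9]  [9,10]  [10,11]  [11,12]  [12,13]
[5,6] uncovered → point at 6; [9,10] uncovered → point at 10; [11,12] uncovered → point at 12.
Points: 6, 10, 12 (3 total).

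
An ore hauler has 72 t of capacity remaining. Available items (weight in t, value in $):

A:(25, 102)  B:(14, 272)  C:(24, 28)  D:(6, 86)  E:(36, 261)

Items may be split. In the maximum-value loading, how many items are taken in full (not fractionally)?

Greedy by value/weight ratio, highest first.
Ratios (sorted): B 19.43, D 14.33, E 7.25, A 4.08, C 1.17
take B (14 @ 272); take D (6 @ 86); take E (36 @ 261); take 16/25 of A → 65.28. Capacity used 72/72.
3 item(s) taken whole; one partial (take 16/25 of A).

3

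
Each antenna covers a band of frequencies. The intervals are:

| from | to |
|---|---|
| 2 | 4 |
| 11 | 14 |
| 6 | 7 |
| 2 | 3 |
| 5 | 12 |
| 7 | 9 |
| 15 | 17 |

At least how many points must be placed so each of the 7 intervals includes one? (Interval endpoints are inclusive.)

4

Sorted: [2,3] [2,4] [6,7] [7,9] [5,12] [11,14] [15,17]
{[2,3],[2,4]} hit by 3; {[6,7],[7,9],[5,12]} hit by 7; {[11,14]} hit by 14; {[15,17]} hit by 17.
Points: 3, 7, 14, 17 (4 total).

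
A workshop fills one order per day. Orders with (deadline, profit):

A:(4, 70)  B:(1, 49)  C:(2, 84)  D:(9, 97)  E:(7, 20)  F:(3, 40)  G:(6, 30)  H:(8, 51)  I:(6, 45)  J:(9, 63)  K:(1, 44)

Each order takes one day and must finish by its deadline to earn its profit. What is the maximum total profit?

529

Take jobs in profit order; each goes to the latest open slot no later than its deadline.
Profit order: D=97 C=84 A=70 J=63 H=51 B=49 I=45 K=44 F=40 G=30 E=20
Assign: D→slot 9, C→slot 2, A→slot 4, J→slot 8, H→slot 7, B→slot 1, I→slot 6, K skipped, F→slot 3, G→slot 5, E skipped.
Slots: [1:B] [2:C] [3:F] [4:A] [5:G] [6:I] [7:H] [8:J] [9:D]
Profit = 49 + 84 + 40 + 70 + 30 + 45 + 51 + 63 + 97 = 529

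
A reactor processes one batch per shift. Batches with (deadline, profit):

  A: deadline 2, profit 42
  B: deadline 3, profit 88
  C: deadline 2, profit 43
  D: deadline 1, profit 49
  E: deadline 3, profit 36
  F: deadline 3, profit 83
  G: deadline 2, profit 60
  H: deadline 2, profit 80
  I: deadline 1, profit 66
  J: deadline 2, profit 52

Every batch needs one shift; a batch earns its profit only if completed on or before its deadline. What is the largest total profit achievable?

Take jobs in profit order; each goes to the latest open slot no later than its deadline.
By profit: B(d3,88), F(d3,83), H(d2,80), I(d1,66), G(d2,60), J(d2,52), D(d1,49), C(d2,43), A(d2,42), E(d3,36)
B→slot 3; F→slot 2; H→slot 1; I skipped; G skipped; J skipped; D skipped; C skipped; A skipped; E skipped.
Profit = 80 + 83 + 88 = 251

251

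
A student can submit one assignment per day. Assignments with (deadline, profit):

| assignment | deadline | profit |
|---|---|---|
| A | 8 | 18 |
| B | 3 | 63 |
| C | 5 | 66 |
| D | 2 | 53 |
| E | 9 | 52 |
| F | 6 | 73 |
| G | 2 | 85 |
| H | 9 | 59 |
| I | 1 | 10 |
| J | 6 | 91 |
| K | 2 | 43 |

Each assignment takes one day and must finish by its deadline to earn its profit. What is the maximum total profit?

560

Take jobs in profit order; each goes to the latest open slot no later than its deadline.
Profit order: J=91 G=85 F=73 C=66 B=63 H=59 D=53 E=52 K=43 A=18 I=10
Assign: J→slot 6, G→slot 2, F→slot 5, C→slot 4, B→slot 3, H→slot 9, D→slot 1, E→slot 8, K skipped, A→slot 7, I skipped.
Slots: [1:D] [2:G] [3:B] [4:C] [5:F] [6:J] [7:A] [8:E] [9:H]
Profit = 53 + 85 + 63 + 66 + 73 + 91 + 18 + 52 + 59 = 560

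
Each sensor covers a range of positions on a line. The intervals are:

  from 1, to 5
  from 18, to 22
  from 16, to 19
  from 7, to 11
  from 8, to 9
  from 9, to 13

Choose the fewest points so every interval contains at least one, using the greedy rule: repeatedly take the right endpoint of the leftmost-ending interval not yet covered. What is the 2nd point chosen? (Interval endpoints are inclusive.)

9

Sort by right endpoint; whenever an interval is uncovered, place a point at its right end.
Sorted: [1,5] [8,9] [7,11] [9,13] [16,19] [18,22]
{[1,5]} hit by 5; {[8,9],[7,11],[9,13]} hit by 9; {[16,19],[18,22]} hit by 19.
Points: 5, 9, 19 (3 total).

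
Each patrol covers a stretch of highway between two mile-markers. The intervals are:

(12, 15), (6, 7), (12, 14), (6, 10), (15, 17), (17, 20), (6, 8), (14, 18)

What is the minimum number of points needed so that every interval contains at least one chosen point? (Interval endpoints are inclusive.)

Sort by right endpoint; whenever an interval is uncovered, place a point at its right end.
Sorted: [6,7] [6,8] [6,10] [12,14] [12,15] [15,17] [14,18] [17,20]
{[6,7],[6,8],[6,10]} hit by 7; {[12,14],[12,15]} hit by 14; {[15,17],[14,18],[17,20]} hit by 17.
Points: 7, 14, 17 (3 total).

3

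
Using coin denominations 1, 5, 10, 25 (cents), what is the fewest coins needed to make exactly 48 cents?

48 − 1×25→23 − 2×10→3 − 3×1→0
Total coins = 1 + 2 + 3 = 6

6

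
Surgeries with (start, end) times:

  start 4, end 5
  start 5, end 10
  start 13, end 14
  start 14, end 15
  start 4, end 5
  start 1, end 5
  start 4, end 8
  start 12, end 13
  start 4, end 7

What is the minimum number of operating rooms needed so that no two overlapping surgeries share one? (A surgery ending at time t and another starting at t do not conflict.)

5

The answer is the maximum number of intervals overlapping at any instant.
Events (time:±→running): 1:+→1 4:+→2 4:+→3 4:+→4 4:+→5 … peak 5.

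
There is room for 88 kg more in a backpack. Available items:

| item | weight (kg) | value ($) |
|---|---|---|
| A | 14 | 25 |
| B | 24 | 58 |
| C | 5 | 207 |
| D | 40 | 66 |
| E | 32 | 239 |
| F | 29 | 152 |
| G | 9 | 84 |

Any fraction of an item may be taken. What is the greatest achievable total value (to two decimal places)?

713.42

Greedy by value/weight ratio, highest first.
Order: C (207/5=41.40) > G (84/9=9.33) > E (239/32=7.47) > F (152/29=5.24) > B (58/24=2.42) > A (25/14=1.79) > D (66/40=1.65)
Fill: take C (5 @ 207) → take G (9 @ 84) → take E (32 @ 239) → take F (29 @ 152) → take 13/24 of B → 31.42; 88/88 used.
Total value = 713.42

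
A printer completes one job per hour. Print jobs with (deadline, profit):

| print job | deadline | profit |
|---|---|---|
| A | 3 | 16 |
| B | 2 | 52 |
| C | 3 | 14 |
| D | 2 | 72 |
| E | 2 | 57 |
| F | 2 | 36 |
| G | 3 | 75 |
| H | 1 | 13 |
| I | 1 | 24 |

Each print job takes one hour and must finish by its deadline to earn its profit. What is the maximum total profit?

Profit order: G=75 D=72 E=57 B=52 F=36 I=24 A=16 C=14 H=13
Assign: G→slot 3, D→slot 2, E→slot 1, B skipped, F skipped, I skipped, A skipped, C skipped, H skipped.
Slots: [1:E] [2:D] [3:G]
Profit = 57 + 72 + 75 = 204

204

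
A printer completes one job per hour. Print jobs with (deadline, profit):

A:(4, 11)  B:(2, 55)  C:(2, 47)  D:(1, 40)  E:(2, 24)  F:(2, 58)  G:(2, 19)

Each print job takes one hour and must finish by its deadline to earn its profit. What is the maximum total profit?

Take jobs in profit order; each goes to the latest open slot no later than its deadline.
By profit: F(d2,58), B(d2,55), C(d2,47), D(d1,40), E(d2,24), G(d2,19), A(d4,11)
F→slot 2; B→slot 1; C skipped; D skipped; E skipped; G skipped; A→slot 4.
Profit = 55 + 58 + 11 = 124

124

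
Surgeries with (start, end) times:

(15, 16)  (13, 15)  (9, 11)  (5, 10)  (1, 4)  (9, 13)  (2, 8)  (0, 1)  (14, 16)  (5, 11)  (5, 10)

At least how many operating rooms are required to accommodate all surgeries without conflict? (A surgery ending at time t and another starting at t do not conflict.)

Count concurrent intervals with a sweep; the peak is the room count.
starts: [0, 1, 2, 5, 5, 5, 9, 9, 13, 14, 15]
ends:   [1, 4, 8, 10, 10, 11, 11, 13, 15, 16, 16]
s0→1 e1→0 s1→1 s2→2 e4→1 s5→2 s5→3 s5→4 e8→3 s9→4 s9→5  — peak 5.

5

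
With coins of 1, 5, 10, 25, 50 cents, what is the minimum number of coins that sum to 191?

7

Greedy: take as many of the largest coin as possible, then repeat with the remainder.
191 − 3×50→41 − 1×25→16 − 1×10→6 − 1×5→1 − 1×1→0
Total coins = 3 + 1 + 1 + 1 + 1 = 7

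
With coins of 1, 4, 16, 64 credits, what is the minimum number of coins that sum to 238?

10

238 − 3×64→46 − 2×16→14 − 3×4→2 − 2×1→0
Total coins = 3 + 2 + 3 + 2 = 10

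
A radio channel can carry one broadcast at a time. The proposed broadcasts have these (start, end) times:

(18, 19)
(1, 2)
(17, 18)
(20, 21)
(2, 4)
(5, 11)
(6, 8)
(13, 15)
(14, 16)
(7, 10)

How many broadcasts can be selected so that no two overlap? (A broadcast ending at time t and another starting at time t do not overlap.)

By end time: (1,2), (2,4), (6,8), (7,10), (5,11), (13,15), (14,16), (17,18), (18,19), (20,21).
Pick (1,2); next start ≥ 2 → (2,4); next start ≥ 4 → (6,8); next start ≥ 8 → (13,15); next start ≥ 15 → (17,18); next start ≥ 18 → (18,19); next start ≥ 19 → (20,21).
Selected 7 broadcasts.

7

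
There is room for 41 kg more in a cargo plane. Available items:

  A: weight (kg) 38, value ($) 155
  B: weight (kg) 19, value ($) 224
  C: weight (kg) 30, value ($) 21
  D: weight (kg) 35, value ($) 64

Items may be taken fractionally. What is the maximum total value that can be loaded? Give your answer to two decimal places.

Greedy by value/weight ratio, highest first.
Order: B (224/19=11.79) > A (155/38=4.08) > D (64/35=1.83) > C (21/30=0.70)
Fill: take B (19 @ 224) → take 22/38 of A → 89.74; 41/41 used.
Total value = 313.74

313.74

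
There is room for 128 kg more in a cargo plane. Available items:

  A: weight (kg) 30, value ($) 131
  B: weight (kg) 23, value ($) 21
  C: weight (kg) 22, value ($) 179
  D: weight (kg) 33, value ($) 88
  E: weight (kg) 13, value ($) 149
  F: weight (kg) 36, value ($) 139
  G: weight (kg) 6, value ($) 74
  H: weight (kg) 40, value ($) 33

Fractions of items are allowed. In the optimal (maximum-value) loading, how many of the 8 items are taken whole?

Order: G (74/6=12.33) > E (149/13=11.46) > C (179/22=8.14) > A (131/30=4.37) > F (139/36=3.86) > D (88/33=2.67) > B (21/23=0.91) > H (33/40=0.82)
Fill: take G (6 @ 74) → take E (13 @ 149) → take C (22 @ 179) → take A (30 @ 131) → take F (36 @ 139) → take 21/33 of D → 56.00; 128/128 used.
5 item(s) taken whole; one partial (take 21/33 of D).

5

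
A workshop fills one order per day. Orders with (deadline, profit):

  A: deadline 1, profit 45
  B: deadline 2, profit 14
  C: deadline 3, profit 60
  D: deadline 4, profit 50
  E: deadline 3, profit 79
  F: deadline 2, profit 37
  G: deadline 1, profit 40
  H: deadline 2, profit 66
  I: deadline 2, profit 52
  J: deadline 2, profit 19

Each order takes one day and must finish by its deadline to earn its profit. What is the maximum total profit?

255

By profit: E(d3,79), H(d2,66), C(d3,60), I(d2,52), D(d4,50), A(d1,45), G(d1,40), F(d2,37), J(d2,19), B(d2,14)
E→slot 3; H→slot 2; C→slot 1; I skipped; D→slot 4; A skipped; G skipped; F skipped; J skipped; B skipped.
Profit = 60 + 66 + 79 + 50 = 255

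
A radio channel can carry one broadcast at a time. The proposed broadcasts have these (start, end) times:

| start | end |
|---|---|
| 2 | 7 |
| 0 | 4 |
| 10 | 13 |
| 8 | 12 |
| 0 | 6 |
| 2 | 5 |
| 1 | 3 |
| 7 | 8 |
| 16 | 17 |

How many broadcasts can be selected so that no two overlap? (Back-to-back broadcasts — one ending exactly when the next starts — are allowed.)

Order by finish time; keep every interval that doesn't clash with the previous kept one.
By end time: (1,3), (0,4), (2,5), (0,6), (2,7), (7,8), (8,12), (10,13), (16,17).
Pick (1,3); next start ≥ 3 → (7,8); next start ≥ 8 → (8,12); next start ≥ 12 → (16,17).
Selected 4 broadcasts.

4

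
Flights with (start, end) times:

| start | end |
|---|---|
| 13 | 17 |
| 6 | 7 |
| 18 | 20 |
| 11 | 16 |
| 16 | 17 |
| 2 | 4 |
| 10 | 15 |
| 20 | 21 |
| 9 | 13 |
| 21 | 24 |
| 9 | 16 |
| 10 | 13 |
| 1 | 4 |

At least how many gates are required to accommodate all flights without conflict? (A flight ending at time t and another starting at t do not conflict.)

Count concurrent intervals with a sweep; the peak is the room count.
starts: [1, 2, 6, 9, 9, 10, 10, 11, 13, 16, 18, 20, 21]
ends:   [4, 4, 7, 13, 13, 15, 16, 16, 17, 17, 20, 21, 24]
s1→1 s2→2 e4→1 e4→0 s6→1 e7→0 s9→1 s9→2 s10→3 s10→4 s11→5  — peak 5.

5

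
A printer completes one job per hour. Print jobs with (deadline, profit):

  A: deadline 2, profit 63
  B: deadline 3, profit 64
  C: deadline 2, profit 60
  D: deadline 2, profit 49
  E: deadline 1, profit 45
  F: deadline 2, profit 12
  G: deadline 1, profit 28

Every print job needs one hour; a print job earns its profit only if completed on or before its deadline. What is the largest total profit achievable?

187

Sort by profit descending; place each in the latest free slot ≤ its deadline.
By profit: B(d3,64), A(d2,63), C(d2,60), D(d2,49), E(d1,45), G(d1,28), F(d2,12)
B→slot 3; A→slot 2; C→slot 1; D skipped; E skipped; G skipped; F skipped.
Profit = 60 + 63 + 64 = 187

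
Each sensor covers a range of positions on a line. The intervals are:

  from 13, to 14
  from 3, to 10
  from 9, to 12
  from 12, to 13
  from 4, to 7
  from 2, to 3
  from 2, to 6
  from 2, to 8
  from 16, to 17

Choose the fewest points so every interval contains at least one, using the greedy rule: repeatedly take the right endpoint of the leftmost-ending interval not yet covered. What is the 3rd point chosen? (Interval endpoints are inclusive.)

Sort by right endpoint; whenever an interval is uncovered, place a point at its right end.
Sorted: [2,3] [2,6] [4,7] [2,8] [3,10] [9,12] [12,13] [13,14] [16,17]
{[2,3],[2,6]} hit by 3; {[4,7],[2,8],[3,10]} hit by 7; {[9,12],[12,13]} hit by 12; {[13,14]} hit by 14; {[16,17]} hit by 17.
Points: 3, 7, 12, 14, 17 (5 total).

12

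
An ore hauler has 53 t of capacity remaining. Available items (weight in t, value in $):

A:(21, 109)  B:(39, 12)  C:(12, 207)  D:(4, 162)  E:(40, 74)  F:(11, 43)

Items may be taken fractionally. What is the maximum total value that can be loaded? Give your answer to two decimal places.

530.25

Sort by value per unit weight and fill in that order.
Order: D (162/4=40.50) > C (207/12=17.25) > A (109/21=5.19) > F (43/11=3.91) > E (74/40=1.85) > B (12/39=0.31)
Fill: take D (4 @ 162) → take C (12 @ 207) → take A (21 @ 109) → take F (11 @ 43) → take 5/40 of E → 9.25; 53/53 used.
Total value = 530.25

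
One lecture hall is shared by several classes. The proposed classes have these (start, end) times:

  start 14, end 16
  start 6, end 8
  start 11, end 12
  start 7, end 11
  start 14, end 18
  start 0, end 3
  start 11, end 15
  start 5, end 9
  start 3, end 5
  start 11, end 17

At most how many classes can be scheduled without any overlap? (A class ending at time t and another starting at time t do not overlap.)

By end time: (0,3), (3,5), (6,8), (5,9), (7,11), (11,12), (11,15), (14,16), (11,17), (14,18).
Pick (0,3); next start ≥ 3 → (3,5); next start ≥ 5 → (6,8); next start ≥ 8 → (11,12); next start ≥ 12 → (14,16).
Selected 5 classes.

5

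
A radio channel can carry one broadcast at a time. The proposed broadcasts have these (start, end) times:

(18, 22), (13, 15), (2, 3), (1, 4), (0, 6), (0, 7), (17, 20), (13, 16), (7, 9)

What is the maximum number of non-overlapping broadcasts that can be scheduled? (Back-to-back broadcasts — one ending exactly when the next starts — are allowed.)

4

Greedy by earliest finish: after sorting by end time, pick each interval compatible with the last pick.
Sorted by end: (2,3)  (1,4)  (0,6)  (0,7)  (7,9)  (13,15)  (13,16)  (17,20)  (18,22)
take (2,3); skip (0,7); take (7,9); take (13,15); skip (13,16); take (17,20).
Selected 4 broadcasts.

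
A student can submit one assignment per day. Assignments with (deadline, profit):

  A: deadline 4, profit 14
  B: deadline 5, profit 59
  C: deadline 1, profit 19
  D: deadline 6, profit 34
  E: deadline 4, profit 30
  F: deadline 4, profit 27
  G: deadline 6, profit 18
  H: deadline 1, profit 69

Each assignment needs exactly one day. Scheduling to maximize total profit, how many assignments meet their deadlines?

6

By profit: H(d1,69), B(d5,59), D(d6,34), E(d4,30), F(d4,27), C(d1,19), G(d6,18), A(d4,14)
H→slot 1; B→slot 5; D→slot 6; E→slot 4; F→slot 3; C skipped; G→slot 2; A skipped.
6 of 8 scheduled.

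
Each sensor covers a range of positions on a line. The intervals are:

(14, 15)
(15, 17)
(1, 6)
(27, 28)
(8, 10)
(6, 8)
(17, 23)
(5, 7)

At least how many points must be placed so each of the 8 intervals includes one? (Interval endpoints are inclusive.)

5

Process intervals by earliest right end; each time one isn't hit yet, stab at its right endpoint.
Sorted: [1,6] [5,7] [6,8] [8,10] [14,15] [15,17] [17,23] [27,28]
{[1,6],[5,7],[6,8]} hit by 6; {[8,10]} hit by 10; {[14,15],[15,17]} hit by 15; {[17,23]} hit by 23; {[27,28]} hit by 28.
Points: 6, 10, 15, 23, 28 (5 total).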